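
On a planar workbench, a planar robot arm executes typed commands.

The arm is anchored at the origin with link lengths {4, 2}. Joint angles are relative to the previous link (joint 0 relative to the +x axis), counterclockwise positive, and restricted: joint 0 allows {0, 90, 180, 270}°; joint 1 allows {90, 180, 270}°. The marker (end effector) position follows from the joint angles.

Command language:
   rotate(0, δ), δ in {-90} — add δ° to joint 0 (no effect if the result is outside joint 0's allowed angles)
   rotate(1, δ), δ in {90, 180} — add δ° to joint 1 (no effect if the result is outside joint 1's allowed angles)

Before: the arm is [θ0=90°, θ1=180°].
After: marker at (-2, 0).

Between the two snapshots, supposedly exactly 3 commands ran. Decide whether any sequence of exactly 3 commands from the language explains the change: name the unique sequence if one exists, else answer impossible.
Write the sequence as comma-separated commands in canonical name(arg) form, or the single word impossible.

rotate(0, -90), rotate(0, -90), rotate(0, -90)

from: [θ0=90°, θ1=180°]
[1] after rotate(0, -90): [θ0=0°, θ1=180°]
[2] after rotate(0, -90): [θ0=270°, θ1=180°]
[3] after rotate(0, -90): [θ0=180°, θ1=180°]
no other 3-command option fits: unique.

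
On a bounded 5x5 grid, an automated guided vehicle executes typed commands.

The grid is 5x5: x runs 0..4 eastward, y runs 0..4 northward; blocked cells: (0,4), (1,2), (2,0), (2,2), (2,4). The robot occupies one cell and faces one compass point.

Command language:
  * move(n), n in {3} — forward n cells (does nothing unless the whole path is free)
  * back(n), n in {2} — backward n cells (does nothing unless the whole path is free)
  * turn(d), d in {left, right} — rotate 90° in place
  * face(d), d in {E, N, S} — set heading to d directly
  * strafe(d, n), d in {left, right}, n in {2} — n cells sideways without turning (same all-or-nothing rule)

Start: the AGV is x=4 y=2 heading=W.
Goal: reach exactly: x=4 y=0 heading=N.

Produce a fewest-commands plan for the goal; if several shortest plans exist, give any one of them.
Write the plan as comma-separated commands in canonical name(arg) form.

t0: x=4 y=2 heading=W
t=1 turn(right) ⇒ x=4 y=2 heading=N
t=2 back(2) ⇒ x=4 y=0 heading=N
minimal: 2 command(s), checked below 2.

turn(right), back(2)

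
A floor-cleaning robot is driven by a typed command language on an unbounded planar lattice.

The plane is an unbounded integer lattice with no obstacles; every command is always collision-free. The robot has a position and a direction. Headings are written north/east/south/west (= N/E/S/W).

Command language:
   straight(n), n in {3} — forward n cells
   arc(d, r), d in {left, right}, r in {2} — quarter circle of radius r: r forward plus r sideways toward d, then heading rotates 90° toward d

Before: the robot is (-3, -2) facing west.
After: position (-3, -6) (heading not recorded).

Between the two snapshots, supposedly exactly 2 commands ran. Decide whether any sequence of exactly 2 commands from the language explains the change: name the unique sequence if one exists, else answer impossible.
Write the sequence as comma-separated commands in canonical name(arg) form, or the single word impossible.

t0: (-3, -2) facing west
step 1 (arc(left, 2)): (-5, -4) facing south
step 2 (arc(left, 2)): (-3, -6) facing east
all 9 alternatives checked — unique.

arc(left, 2), arc(left, 2)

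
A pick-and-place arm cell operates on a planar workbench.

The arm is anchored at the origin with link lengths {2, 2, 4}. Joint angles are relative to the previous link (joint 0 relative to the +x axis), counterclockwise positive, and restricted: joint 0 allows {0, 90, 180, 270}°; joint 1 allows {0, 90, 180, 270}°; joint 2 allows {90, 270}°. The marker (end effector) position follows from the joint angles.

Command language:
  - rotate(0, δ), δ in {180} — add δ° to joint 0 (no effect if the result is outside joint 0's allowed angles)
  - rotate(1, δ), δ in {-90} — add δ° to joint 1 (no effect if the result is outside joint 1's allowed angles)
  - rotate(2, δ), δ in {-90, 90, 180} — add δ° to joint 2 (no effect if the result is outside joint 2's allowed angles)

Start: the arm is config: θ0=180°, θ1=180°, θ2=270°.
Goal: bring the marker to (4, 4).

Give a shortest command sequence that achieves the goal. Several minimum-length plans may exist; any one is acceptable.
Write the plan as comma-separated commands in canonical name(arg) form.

rotate(2, 180), rotate(1, -90), rotate(1, -90), rotate(0, 180)

start: config: θ0=180°, θ1=180°, θ2=270°
step 1 (rotate(2, 180)): config: θ0=180°, θ1=180°, θ2=90°
step 2 (rotate(1, -90)): config: θ0=180°, θ1=90°, θ2=90°
step 3 (rotate(1, -90)): config: θ0=180°, θ1=0°, θ2=90°
step 4 (rotate(0, 180)): config: θ0=0°, θ1=0°, θ2=90°
nothing shorter than 4 reaches the goal.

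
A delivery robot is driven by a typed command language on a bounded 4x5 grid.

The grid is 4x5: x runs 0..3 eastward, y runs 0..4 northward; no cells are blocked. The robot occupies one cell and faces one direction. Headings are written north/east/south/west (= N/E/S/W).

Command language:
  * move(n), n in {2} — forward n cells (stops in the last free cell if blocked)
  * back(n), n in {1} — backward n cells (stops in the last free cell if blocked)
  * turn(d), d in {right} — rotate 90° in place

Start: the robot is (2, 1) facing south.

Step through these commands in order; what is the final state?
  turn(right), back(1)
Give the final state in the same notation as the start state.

start: (2, 1) facing south
1. turn(right) → (2, 1) facing west
2. back(1) → (3, 1) facing west

(3, 1) facing west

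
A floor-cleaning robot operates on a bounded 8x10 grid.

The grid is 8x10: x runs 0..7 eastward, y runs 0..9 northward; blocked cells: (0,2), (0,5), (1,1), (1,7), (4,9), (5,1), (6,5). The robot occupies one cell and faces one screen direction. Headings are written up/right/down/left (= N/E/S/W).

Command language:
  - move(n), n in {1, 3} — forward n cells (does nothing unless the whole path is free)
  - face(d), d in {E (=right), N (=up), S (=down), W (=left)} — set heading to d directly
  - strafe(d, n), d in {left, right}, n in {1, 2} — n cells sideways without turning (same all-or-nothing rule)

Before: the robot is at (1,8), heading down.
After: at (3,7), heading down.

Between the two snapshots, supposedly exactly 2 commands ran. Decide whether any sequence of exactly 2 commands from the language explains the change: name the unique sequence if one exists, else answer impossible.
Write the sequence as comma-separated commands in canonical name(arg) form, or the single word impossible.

key: still facing S at the end — nothing in the sequence rotates
initial: at (1,8), heading down
step 1 (strafe(left, 2)): at (3,8), heading down
step 2 (move(1)): at (3,7), heading down
no rival 2-sequence matches.

strafe(left, 2), move(1)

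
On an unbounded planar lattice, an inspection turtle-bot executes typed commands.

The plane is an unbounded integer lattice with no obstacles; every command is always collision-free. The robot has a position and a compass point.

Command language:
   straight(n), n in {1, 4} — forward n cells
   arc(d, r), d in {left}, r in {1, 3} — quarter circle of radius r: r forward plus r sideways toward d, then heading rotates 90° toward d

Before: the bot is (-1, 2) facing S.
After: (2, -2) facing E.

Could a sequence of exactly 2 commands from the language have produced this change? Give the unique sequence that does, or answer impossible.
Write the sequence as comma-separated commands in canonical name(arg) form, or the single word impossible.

straight(1), arc(left, 3)

key: running arc(left, 3) before straight(1) would end elsewhere — order is forced
start: (-1, 2) facing S
step 1 (straight(1)): (-1, 1) facing S
step 2 (arc(left, 3)): (2, -2) facing E
no other 2-command option fits: unique.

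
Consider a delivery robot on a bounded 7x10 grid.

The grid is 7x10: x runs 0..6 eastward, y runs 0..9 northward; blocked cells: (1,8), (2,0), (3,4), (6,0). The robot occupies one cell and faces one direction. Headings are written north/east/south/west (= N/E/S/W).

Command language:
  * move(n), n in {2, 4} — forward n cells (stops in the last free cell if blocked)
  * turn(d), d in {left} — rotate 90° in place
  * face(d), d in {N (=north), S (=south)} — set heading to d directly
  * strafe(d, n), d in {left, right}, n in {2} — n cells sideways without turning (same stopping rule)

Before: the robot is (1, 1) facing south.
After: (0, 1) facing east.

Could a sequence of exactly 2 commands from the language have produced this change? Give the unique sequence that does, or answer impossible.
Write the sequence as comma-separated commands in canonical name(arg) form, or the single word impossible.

key: cell and facing (now E) both changed — the 2 commands mix motion and turning
t0: (1, 1) facing south
step 1 (strafe(right, 2)): (0, 1) facing south
step 2 (turn(left)): (0, 1) facing east
no rival 2-sequence matches.

strafe(right, 2), turn(left)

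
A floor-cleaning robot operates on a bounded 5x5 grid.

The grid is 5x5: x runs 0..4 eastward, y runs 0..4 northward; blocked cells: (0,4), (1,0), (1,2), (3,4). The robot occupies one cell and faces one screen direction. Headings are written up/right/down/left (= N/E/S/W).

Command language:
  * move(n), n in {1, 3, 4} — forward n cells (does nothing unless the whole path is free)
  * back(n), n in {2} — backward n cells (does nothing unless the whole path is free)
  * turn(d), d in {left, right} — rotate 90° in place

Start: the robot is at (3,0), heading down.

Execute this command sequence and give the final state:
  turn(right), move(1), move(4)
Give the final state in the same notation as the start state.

at (2,0), heading left

from: at (3,0), heading down
[1] after turn(right): at (3,0), heading left
[2] after move(1): at (2,0), heading left
[3] after move(4): at (2,0), heading left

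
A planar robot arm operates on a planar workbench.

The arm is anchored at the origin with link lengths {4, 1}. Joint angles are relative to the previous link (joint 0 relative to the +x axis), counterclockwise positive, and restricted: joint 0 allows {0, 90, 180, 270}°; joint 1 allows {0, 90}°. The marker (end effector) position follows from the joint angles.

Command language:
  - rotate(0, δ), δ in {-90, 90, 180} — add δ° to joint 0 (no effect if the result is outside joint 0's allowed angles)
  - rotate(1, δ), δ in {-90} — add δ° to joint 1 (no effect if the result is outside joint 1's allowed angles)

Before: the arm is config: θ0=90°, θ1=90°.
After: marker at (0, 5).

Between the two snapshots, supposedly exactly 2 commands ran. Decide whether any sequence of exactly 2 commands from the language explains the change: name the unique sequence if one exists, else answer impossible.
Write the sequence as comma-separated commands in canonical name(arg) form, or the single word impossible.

rotate(1, -90), rotate(1, -90)

initial: config: θ0=90°, θ1=90°
1. rotate(1, -90) → config: θ0=90°, θ1=0°
2. rotate(1, -90) → config: θ0=90°, θ1=0°
uniquely the one of 16 2-step routes that fits.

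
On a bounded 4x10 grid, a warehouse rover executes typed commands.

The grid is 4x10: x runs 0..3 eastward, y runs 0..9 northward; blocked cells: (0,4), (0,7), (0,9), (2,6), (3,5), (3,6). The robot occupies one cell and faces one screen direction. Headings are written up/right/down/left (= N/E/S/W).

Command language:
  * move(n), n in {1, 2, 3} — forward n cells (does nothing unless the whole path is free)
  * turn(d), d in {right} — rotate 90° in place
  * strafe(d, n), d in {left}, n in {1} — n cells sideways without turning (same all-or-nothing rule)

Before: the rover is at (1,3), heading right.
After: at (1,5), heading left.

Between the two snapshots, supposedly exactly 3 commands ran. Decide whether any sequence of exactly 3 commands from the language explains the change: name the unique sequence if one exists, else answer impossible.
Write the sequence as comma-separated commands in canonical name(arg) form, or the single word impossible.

every 3-command combo misses the target.

impossible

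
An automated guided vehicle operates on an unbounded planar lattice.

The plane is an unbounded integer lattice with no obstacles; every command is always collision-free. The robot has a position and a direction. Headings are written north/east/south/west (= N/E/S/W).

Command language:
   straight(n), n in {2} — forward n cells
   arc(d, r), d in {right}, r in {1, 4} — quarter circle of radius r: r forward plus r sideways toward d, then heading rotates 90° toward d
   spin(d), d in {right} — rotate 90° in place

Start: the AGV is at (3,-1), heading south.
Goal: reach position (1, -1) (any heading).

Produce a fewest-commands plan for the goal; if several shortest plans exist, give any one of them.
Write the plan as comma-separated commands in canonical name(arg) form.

arc(right, 1), arc(right, 1)

start: at (3,-1), heading south
1. arc(right, 1) → at (2,-2), heading west
2. arc(right, 1) → at (1,-1), heading north
no 1-step plan works, so 2 is optimal.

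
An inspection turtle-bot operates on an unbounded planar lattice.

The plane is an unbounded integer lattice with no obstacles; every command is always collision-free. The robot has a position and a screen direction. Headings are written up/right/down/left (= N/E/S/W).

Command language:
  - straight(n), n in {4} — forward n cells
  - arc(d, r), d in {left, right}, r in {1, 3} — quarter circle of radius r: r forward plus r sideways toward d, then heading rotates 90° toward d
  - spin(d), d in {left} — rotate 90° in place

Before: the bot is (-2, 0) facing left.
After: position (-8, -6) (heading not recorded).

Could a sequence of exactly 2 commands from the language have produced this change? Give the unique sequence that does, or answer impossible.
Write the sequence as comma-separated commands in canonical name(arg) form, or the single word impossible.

key: order matters: swapping arc(left, 3) and arc(right, 3) lands elsewhere
start: (-2, 0) facing left
step 1 (arc(left, 3)): (-5, -3) facing down
step 2 (arc(right, 3)): (-8, -6) facing left
no rival 2-sequence matches.

arc(left, 3), arc(right, 3)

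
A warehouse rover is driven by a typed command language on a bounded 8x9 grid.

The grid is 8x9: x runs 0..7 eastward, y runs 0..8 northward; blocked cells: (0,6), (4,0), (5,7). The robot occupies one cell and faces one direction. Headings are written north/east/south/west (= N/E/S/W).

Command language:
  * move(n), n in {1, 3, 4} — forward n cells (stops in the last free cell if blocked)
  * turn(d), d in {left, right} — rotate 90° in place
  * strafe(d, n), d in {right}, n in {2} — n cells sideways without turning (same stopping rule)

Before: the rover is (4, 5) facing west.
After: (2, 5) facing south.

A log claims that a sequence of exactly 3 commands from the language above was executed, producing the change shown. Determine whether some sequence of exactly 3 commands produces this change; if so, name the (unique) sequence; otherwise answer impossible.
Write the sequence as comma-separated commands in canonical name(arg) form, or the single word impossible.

move(1), move(1), turn(left)

key: position moved to (2,5) AND the heading swung to S — translation plus rotation needed
begin: (4, 5) facing west
[1] after move(1): (3, 5) facing west
[2] after move(1): (2, 5) facing west
[3] after turn(left): (2, 5) facing south
all 216 alternatives checked — unique.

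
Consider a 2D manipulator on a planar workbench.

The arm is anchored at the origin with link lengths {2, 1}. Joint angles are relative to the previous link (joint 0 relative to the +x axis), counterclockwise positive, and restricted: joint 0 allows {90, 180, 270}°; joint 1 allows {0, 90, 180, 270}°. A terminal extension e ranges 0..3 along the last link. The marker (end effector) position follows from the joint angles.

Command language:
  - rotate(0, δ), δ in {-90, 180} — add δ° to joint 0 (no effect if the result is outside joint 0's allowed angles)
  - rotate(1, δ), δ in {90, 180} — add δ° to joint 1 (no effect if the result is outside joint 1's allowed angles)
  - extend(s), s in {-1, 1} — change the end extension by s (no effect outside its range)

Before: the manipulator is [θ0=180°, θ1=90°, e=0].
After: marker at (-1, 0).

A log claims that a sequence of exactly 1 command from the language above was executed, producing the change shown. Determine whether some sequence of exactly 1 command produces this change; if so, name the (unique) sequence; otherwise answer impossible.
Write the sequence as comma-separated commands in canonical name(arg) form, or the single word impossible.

rotate(1, 90)

t0: [θ0=180°, θ1=90°, e=0]
1. rotate(1, 90) → [θ0=180°, θ1=180°, e=0]
no other 1-command option fits: unique.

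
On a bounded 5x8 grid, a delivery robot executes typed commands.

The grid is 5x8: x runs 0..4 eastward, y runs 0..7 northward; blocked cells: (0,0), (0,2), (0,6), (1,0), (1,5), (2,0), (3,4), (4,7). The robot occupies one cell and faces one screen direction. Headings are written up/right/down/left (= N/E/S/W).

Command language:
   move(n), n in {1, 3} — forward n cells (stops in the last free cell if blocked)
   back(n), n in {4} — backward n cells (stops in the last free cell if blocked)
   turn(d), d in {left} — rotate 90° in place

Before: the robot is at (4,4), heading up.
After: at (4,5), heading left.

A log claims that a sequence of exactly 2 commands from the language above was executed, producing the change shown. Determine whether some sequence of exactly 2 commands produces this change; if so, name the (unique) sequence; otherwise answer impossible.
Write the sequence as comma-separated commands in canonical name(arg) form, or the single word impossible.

key: order matters: swapping move(1) and turn(left) lands elsewhere
begin: at (4,4), heading up
t=1 move(1) ⇒ at (4,5), heading up
t=2 turn(left) ⇒ at (4,5), heading left
all 16 alternatives checked — unique.

move(1), turn(left)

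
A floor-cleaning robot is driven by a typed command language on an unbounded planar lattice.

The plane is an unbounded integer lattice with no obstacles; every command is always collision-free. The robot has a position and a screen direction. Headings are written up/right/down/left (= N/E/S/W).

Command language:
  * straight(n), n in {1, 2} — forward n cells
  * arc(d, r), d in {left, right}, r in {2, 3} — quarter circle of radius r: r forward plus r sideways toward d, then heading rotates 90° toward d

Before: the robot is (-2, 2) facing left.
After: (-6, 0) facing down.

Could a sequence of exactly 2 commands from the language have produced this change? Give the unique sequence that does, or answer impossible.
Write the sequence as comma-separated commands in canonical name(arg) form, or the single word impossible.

key: position moved to (-6,0) AND the heading swung to S — translation plus rotation needed
start: (-2, 2) facing left
step 1 (straight(2)): (-4, 2) facing left
step 2 (arc(left, 2)): (-6, 0) facing down
uniquely the one of 36 2-step routes that fits.

straight(2), arc(left, 2)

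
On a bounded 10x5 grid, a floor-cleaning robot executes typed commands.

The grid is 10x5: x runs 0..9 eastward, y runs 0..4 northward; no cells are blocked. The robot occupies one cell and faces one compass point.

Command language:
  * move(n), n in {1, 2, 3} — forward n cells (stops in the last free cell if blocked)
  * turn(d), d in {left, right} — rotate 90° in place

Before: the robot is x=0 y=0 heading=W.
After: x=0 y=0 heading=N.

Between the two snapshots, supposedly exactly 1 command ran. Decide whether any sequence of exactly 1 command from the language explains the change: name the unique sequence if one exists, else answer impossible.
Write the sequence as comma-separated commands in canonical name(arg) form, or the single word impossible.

turn(right)

key: parked at (0,0) the whole time — nothing moves the robot
t0: x=0 y=0 heading=W
[1] after turn(right): x=0 y=0 heading=N
uniquely the one of 5 1-step routes that fits.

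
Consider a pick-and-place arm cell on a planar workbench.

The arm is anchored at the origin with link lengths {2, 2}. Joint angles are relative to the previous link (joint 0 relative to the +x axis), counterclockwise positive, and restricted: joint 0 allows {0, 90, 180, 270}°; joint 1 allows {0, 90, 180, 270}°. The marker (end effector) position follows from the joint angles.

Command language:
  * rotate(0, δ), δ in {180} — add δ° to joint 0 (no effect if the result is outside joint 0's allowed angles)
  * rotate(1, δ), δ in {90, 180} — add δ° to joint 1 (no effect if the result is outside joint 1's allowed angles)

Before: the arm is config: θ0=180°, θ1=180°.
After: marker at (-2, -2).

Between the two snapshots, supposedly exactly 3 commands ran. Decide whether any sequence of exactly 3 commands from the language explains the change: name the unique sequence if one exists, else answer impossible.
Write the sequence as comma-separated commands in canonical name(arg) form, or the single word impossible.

initial: config: θ0=180°, θ1=180°
t=1 rotate(1, 90) ⇒ config: θ0=180°, θ1=270°
t=2 rotate(1, 90) ⇒ config: θ0=180°, θ1=0°
t=3 rotate(1, 90) ⇒ config: θ0=180°, θ1=90°
no rival 3-sequence matches.

rotate(1, 90), rotate(1, 90), rotate(1, 90)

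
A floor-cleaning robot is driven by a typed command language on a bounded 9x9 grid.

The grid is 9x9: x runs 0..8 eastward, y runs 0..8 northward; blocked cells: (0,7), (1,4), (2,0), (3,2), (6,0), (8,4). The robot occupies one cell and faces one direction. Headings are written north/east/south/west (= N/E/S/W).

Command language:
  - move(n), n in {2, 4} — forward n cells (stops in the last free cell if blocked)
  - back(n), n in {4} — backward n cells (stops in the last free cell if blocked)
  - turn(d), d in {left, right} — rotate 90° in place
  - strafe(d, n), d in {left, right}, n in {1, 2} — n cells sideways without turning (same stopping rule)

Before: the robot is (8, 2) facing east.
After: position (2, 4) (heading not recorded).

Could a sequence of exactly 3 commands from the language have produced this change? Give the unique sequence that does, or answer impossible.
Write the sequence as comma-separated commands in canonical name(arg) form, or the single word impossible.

key: the second back(4) is stopped early by the blocked cell at (1,4)
start: (8, 2) facing east
[1] after back(4): (4, 2) facing east
[2] after strafe(left, 2): (4, 4) facing east
[3] after back(4): (2, 4) facing east
uniquely the one of 729 3-step routes that fits.

back(4), strafe(left, 2), back(4)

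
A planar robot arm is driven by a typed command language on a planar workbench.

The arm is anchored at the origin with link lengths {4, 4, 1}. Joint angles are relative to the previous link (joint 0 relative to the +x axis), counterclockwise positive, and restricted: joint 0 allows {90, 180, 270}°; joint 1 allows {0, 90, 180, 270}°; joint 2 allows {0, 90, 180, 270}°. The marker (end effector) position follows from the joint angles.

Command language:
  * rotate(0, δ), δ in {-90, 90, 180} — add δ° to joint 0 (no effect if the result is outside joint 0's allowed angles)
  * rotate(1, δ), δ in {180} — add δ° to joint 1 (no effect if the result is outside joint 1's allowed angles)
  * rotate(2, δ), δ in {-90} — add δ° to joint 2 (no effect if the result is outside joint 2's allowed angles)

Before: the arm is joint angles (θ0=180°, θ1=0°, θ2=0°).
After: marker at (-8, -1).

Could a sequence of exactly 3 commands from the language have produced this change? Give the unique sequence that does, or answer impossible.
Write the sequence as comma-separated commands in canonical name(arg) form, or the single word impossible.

rotate(2, -90), rotate(2, -90), rotate(2, -90)

t0: joint angles (θ0=180°, θ1=0°, θ2=0°)
1. rotate(2, -90) → joint angles (θ0=180°, θ1=0°, θ2=270°)
2. rotate(2, -90) → joint angles (θ0=180°, θ1=0°, θ2=180°)
3. rotate(2, -90) → joint angles (θ0=180°, θ1=0°, θ2=90°)
all 125 alternatives checked — unique.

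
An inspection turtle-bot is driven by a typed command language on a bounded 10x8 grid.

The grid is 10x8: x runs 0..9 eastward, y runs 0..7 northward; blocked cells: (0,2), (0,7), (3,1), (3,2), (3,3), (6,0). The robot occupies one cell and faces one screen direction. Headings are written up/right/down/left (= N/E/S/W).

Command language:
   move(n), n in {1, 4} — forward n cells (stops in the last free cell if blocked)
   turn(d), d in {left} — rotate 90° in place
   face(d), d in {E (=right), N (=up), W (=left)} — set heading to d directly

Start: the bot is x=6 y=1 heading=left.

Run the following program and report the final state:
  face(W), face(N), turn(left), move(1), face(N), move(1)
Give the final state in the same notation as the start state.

x=5 y=2 heading=up

start: x=6 y=1 heading=left
[1] after face(W): x=6 y=1 heading=left
[2] after face(N): x=6 y=1 heading=up
[3] after turn(left): x=6 y=1 heading=left
[4] after move(1): x=5 y=1 heading=left
[5] after face(N): x=5 y=1 heading=up
[6] after move(1): x=5 y=2 heading=up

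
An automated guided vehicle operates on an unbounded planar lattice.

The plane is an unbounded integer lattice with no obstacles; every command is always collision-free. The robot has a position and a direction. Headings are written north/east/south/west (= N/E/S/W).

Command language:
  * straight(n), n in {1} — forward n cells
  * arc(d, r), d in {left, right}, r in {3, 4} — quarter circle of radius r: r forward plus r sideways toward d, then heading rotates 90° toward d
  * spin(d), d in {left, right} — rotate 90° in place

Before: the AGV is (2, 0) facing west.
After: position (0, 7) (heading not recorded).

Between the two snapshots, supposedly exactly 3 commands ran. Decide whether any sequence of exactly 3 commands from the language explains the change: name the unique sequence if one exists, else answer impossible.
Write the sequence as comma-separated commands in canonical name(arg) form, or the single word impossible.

key: running arc(right, 3) before straight(1) would end elsewhere — order is forced
start: (2, 0) facing west
step 1 (straight(1)): (1, 0) facing west
step 2 (arc(right, 4)): (-3, 4) facing north
step 3 (arc(right, 3)): (0, 7) facing east
no other 3-command option fits: unique.

straight(1), arc(right, 4), arc(right, 3)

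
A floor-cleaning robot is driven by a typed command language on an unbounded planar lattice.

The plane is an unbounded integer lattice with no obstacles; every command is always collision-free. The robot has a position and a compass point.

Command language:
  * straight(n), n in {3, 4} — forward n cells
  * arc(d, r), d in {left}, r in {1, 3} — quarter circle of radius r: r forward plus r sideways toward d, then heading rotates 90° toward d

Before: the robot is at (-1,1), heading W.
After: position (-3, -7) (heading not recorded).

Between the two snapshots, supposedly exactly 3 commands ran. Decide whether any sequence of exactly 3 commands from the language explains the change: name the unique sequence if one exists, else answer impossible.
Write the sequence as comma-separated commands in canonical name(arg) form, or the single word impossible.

arc(left, 3), straight(4), arc(left, 1)

key: running arc(left, 1) before arc(left, 3) would end elsewhere — order is forced
from: at (-1,1), heading W
1. arc(left, 3) → at (-4,-2), heading S
2. straight(4) → at (-4,-6), heading S
3. arc(left, 1) → at (-3,-7), heading E
no other 3-command option fits: unique.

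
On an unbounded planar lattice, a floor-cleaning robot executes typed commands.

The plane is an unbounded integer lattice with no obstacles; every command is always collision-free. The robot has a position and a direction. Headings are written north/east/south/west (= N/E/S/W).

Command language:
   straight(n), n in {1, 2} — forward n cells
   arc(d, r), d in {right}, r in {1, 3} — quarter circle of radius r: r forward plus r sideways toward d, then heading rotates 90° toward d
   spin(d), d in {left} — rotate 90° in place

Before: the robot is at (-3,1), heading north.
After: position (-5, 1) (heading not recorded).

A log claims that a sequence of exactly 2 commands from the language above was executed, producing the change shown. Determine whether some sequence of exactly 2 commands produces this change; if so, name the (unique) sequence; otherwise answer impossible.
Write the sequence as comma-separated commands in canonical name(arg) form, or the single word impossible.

key: order matters: swapping spin(left) and straight(2) lands elsewhere
start: at (-3,1), heading north
[1] after spin(left): at (-3,1), heading west
[2] after straight(2): at (-5,1), heading west
no other 2-command option fits: unique.

spin(left), straight(2)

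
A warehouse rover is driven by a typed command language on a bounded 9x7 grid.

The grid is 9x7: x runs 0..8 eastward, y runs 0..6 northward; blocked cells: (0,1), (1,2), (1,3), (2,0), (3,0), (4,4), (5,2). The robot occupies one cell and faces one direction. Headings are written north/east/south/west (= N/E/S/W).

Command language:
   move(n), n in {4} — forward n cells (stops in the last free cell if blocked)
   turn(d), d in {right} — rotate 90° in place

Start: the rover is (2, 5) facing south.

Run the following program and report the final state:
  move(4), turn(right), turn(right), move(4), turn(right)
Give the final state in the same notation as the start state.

(2, 5) facing east

t0: (2, 5) facing south
1. move(4) → (2, 1) facing south
2. turn(right) → (2, 1) facing west
3. turn(right) → (2, 1) facing north
4. move(4) → (2, 5) facing north
5. turn(right) → (2, 5) facing east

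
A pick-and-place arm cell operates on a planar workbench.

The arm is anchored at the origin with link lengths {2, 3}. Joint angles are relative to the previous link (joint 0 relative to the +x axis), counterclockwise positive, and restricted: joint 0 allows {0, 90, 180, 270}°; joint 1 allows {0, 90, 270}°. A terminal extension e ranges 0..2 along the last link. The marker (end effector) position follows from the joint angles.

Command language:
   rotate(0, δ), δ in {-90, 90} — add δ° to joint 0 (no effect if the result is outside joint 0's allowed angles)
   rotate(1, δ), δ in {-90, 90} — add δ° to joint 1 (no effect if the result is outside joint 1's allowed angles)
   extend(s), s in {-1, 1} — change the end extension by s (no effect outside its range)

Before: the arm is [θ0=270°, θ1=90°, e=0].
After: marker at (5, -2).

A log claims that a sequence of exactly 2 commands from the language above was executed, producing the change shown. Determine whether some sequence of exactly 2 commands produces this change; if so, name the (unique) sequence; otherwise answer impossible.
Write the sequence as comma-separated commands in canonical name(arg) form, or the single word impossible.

t0: [θ0=270°, θ1=90°, e=0]
t=1 extend(1) ⇒ [θ0=270°, θ1=90°, e=1]
t=2 extend(1) ⇒ [θ0=270°, θ1=90°, e=2]
no rival 2-sequence matches.

extend(1), extend(1)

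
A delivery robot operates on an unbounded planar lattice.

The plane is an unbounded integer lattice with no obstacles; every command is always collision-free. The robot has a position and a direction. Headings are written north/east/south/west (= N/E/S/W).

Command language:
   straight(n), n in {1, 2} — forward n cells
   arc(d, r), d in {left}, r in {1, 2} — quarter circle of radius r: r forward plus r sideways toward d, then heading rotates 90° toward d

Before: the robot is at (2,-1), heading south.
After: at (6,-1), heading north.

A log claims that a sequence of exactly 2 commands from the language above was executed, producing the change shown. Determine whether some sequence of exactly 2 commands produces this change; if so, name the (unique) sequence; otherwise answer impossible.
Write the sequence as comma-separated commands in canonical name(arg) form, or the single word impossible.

arc(left, 2), arc(left, 2)

key: position moved to (6,-1) AND the heading swung to N — translation plus rotation needed
t0: at (2,-1), heading south
[1] after arc(left, 2): at (4,-3), heading east
[2] after arc(left, 2): at (6,-1), heading north
no other 2-command option fits: unique.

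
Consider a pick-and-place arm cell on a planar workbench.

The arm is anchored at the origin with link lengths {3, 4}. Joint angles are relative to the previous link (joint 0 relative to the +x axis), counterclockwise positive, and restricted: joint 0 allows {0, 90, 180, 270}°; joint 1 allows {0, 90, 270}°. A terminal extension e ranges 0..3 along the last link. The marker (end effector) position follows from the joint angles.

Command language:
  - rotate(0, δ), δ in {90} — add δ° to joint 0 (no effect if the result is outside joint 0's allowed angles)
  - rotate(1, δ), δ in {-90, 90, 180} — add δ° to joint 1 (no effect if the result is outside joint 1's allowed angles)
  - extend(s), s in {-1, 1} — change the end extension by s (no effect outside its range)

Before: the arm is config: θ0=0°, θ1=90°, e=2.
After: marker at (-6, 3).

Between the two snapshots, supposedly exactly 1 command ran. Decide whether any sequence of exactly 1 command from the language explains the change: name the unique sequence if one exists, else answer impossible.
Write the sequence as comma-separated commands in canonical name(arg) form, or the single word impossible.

initial: config: θ0=0°, θ1=90°, e=2
step 1 (rotate(0, 90)): config: θ0=90°, θ1=90°, e=2
no rival 1-sequence matches.

rotate(0, 90)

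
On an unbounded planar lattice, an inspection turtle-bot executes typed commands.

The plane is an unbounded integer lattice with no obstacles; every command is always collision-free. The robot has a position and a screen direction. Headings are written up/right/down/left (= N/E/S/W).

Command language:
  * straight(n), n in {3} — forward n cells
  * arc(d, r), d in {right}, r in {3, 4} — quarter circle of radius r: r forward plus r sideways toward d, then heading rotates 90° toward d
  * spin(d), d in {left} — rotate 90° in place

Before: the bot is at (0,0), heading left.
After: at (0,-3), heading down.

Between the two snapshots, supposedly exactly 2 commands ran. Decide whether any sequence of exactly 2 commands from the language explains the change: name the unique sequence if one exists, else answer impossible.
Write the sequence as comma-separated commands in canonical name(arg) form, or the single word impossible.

spin(left), straight(3)

key: position moved to (0,-3) AND the heading swung to S — translation plus rotation needed
from: at (0,0), heading left
step 1 (spin(left)): at (0,0), heading down
step 2 (straight(3)): at (0,-3), heading down
no rival 2-sequence matches.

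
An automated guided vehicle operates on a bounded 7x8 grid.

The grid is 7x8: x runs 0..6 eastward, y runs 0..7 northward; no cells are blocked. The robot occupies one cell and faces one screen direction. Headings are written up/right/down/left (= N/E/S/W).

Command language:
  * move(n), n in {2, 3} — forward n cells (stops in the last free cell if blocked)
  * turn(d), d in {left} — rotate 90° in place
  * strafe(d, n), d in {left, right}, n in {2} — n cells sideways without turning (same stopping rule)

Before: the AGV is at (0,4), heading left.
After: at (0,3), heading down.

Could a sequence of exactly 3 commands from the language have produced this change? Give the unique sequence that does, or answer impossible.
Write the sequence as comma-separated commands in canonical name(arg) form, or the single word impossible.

strafe(right, 2), turn(left), move(3)

key: cell and facing (now S) both changed — the 3 commands mix motion and turning
from: at (0,4), heading left
1. strafe(right, 2) → at (0,6), heading left
2. turn(left) → at (0,6), heading down
3. move(3) → at (0,3), heading down
no other 3-command option fits: unique.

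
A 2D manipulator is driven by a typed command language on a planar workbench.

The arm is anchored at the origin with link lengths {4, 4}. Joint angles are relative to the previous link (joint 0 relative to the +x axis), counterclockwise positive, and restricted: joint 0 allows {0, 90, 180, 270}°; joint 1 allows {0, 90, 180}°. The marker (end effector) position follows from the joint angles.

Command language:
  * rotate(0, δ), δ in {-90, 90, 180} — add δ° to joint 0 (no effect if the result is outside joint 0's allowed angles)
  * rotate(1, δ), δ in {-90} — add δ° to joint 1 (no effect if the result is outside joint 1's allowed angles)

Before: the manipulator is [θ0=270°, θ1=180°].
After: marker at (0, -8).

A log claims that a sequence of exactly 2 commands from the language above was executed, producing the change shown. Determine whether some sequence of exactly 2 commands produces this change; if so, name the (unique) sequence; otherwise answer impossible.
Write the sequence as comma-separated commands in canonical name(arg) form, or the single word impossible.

start: [θ0=270°, θ1=180°]
step 1 (rotate(1, -90)): [θ0=270°, θ1=90°]
step 2 (rotate(1, -90)): [θ0=270°, θ1=0°]
no other 2-command option fits: unique.

rotate(1, -90), rotate(1, -90)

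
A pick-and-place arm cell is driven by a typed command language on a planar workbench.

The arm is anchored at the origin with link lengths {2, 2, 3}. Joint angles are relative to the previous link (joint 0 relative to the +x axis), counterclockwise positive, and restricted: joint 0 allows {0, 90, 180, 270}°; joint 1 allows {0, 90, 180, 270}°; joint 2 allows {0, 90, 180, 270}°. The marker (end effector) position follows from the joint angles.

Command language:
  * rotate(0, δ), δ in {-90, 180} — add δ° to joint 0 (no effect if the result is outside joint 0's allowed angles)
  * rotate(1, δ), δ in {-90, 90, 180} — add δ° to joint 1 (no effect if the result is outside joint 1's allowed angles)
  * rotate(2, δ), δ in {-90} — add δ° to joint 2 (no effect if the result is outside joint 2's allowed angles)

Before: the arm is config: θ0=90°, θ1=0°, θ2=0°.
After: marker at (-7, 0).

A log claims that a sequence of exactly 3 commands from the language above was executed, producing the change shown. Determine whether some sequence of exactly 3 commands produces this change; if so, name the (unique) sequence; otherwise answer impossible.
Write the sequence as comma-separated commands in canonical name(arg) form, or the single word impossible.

rotate(0, -90), rotate(0, -90), rotate(0, -90)

begin: config: θ0=90°, θ1=0°, θ2=0°
[1] after rotate(0, -90): config: θ0=0°, θ1=0°, θ2=0°
[2] after rotate(0, -90): config: θ0=270°, θ1=0°, θ2=0°
[3] after rotate(0, -90): config: θ0=180°, θ1=0°, θ2=0°
no rival 3-sequence matches.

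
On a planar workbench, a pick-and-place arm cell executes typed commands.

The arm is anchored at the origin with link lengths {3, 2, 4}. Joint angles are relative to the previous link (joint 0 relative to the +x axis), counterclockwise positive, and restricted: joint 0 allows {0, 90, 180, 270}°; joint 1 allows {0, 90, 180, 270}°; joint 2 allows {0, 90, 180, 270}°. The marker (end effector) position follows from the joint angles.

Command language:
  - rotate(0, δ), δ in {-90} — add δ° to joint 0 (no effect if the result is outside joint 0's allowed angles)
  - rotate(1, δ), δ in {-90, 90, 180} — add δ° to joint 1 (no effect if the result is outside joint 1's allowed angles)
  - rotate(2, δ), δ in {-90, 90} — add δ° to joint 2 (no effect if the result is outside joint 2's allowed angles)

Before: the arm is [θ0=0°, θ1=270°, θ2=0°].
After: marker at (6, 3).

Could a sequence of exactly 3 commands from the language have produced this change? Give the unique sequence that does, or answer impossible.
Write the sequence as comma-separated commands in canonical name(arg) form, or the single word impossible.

rotate(0, -90), rotate(0, -90), rotate(0, -90)

begin: [θ0=0°, θ1=270°, θ2=0°]
t=1 rotate(0, -90) ⇒ [θ0=270°, θ1=270°, θ2=0°]
t=2 rotate(0, -90) ⇒ [θ0=180°, θ1=270°, θ2=0°]
t=3 rotate(0, -90) ⇒ [θ0=90°, θ1=270°, θ2=0°]
all 216 alternatives checked — unique.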